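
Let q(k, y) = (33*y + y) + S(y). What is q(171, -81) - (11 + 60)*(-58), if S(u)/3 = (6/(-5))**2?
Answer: 34208/25 ≈ 1368.3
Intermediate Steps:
S(u) = 108/25 (S(u) = 3*(6/(-5))**2 = 3*(6*(-1/5))**2 = 3*(-6/5)**2 = 3*(36/25) = 108/25)
q(k, y) = 108/25 + 34*y (q(k, y) = (33*y + y) + 108/25 = 34*y + 108/25 = 108/25 + 34*y)
q(171, -81) - (11 + 60)*(-58) = (108/25 + 34*(-81)) - (11 + 60)*(-58) = (108/25 - 2754) - 71*(-58) = -68742/25 - 1*(-4118) = -68742/25 + 4118 = 34208/25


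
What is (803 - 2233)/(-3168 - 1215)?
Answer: 1430/4383 ≈ 0.32626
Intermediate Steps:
(803 - 2233)/(-3168 - 1215) = -1430/(-4383) = -1430*(-1/4383) = 1430/4383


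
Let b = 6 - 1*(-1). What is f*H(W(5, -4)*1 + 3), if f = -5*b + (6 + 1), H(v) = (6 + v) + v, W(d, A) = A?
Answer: -112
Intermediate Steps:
b = 7 (b = 6 + 1 = 7)
H(v) = 6 + 2*v
f = -28 (f = -5*7 + (6 + 1) = -35 + 7 = -28)
f*H(W(5, -4)*1 + 3) = -28*(6 + 2*(-4*1 + 3)) = -28*(6 + 2*(-4 + 3)) = -28*(6 + 2*(-1)) = -28*(6 - 2) = -28*4 = -112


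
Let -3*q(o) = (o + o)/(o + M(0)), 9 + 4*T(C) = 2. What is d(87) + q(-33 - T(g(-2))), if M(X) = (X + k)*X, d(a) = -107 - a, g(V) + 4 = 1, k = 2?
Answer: -584/3 ≈ -194.67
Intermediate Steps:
g(V) = -3 (g(V) = -4 + 1 = -3)
T(C) = -7/4 (T(C) = -9/4 + (1/4)*2 = -9/4 + 1/2 = -7/4)
M(X) = X*(2 + X) (M(X) = (X + 2)*X = (2 + X)*X = X*(2 + X))
q(o) = -2/3 (q(o) = -(o + o)/(3*(o + 0*(2 + 0))) = -2*o/(3*(o + 0*2)) = -2*o/(3*(o + 0)) = -2*o/(3*o) = -1/3*2 = -2/3)
d(87) + q(-33 - T(g(-2))) = (-107 - 1*87) - 2/3 = (-107 - 87) - 2/3 = -194 - 2/3 = -584/3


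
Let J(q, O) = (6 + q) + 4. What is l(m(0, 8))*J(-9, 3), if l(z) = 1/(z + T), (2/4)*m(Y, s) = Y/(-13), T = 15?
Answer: 1/15 ≈ 0.066667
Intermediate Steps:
J(q, O) = 10 + q
m(Y, s) = -2*Y/13 (m(Y, s) = 2*(Y/(-13)) = 2*(Y*(-1/13)) = 2*(-Y/13) = -2*Y/13)
l(z) = 1/(15 + z) (l(z) = 1/(z + 15) = 1/(15 + z))
l(m(0, 8))*J(-9, 3) = (10 - 9)/(15 - 2/13*0) = 1/(15 + 0) = 1/15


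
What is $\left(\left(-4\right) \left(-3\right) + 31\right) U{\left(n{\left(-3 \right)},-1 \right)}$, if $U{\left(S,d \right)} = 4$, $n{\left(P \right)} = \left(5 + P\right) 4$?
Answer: $172$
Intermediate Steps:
$n{\left(P \right)} = 20 + 4 P$
$\left(\left(-4\right) \left(-3\right) + 31\right) U{\left(n{\left(-3 \right)},-1 \right)} = \left(\left(-4\right) \left(-3\right) + 31\right) 4 = \left(12 + 31\right) 4 = 43 \cdot 4 = 172$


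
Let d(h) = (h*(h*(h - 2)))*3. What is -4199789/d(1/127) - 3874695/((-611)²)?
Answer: 291963371108493502/25759149 ≈ 1.1334e+10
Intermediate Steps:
d(h) = 3*h²*(-2 + h) (d(h) = (h*(h*(-2 + h)))*3 = (h²*(-2 + h))*3 = 3*h²*(-2 + h))
-4199789/d(1/127) - 3874695/((-611)²) = -4199789*16129/(3*(-2 + 1/127)) - 3874695/((-611)²) = -4199789*16129/(3*(-2 + 1/127)) - 3874695/373321 = -4199789/(3*(1/16129)*(-253/127)) - 3874695*1/373321 = -4199789/(-759/2048383) - 3874695/373321 = -4199789*(-2048383/759) - 3874695/373321 = 782070581017/69 - 3874695/373321 = 291963371108493502/25759149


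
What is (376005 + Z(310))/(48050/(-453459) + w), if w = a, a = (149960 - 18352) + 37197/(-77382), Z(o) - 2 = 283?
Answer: 489031561657260/171038770291703 ≈ 2.8592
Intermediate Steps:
Z(o) = 285 (Z(o) = 2 + 283 = 285)
a = 1131561451/8598 (a = 131608 + 37197*(-1/77382) = 131608 - 4133/8598 = 1131561451/8598 ≈ 1.3161e+5)
w = 1131561451/8598 ≈ 1.3161e+5
(376005 + Z(310))/(48050/(-453459) + w) = (376005 + 285)/(48050/(-453459) + 1131561451/8598) = 376290/(48050*(-1/453459) + 1131561451/8598) = 376290/(-48050/453459 + 1131561451/8598) = 376290/(171038770291703/1299613494) = 376290*(1299613494/171038770291703) = 489031561657260/171038770291703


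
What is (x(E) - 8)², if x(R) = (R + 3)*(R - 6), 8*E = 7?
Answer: 3179089/4096 ≈ 776.14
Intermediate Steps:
E = 7/8 (E = (⅛)*7 = 7/8 ≈ 0.87500)
x(R) = (-6 + R)*(3 + R) (x(R) = (3 + R)*(-6 + R) = (-6 + R)*(3 + R))
(x(E) - 8)² = ((-18 + (7/8)² - 3*7/8) - 8)² = ((-18 + 49/64 - 21/8) - 8)² = (-1271/64 - 8)² = (-1783/64)² = 3179089/4096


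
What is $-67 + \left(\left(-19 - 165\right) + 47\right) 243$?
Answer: $-33358$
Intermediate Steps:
$-67 + \left(\left(-19 - 165\right) + 47\right) 243 = -67 + \left(-184 + 47\right) 243 = -67 - 33291 = -33358$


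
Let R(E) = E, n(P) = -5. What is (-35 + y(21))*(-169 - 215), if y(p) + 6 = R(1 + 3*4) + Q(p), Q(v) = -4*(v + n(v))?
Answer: 35328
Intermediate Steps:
Q(v) = 20 - 4*v (Q(v) = -4*(v - 5) = -4*(-5 + v) = 20 - 4*v)
y(p) = 27 - 4*p (y(p) = -6 + ((1 + 3*4) + (20 - 4*p)) = -6 + ((1 + 12) + (20 - 4*p)) = -6 + (13 + (20 - 4*p)) = -6 + (33 - 4*p) = 27 - 4*p)
(-35 + y(21))*(-169 - 215) = (-35 + (27 - 4*21))*(-169 - 215) = (-35 + (27 - 84))*(-384) = (-35 - 57)*(-384) = -92*(-384) = 35328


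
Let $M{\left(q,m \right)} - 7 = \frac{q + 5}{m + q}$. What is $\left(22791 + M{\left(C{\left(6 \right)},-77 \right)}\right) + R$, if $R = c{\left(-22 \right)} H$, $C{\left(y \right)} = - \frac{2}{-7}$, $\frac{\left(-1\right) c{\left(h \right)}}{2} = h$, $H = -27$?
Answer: $\frac{11604533}{537} \approx 21610.0$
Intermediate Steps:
$c{\left(h \right)} = - 2 h$
$C{\left(y \right)} = \frac{2}{7}$ ($C{\left(y \right)} = \left(-2\right) \left(- \frac{1}{7}\right) = \frac{2}{7}$)
$M{\left(q,m \right)} = 7 + \frac{5 + q}{m + q}$ ($M{\left(q,m \right)} = 7 + \frac{q + 5}{m + q} = 7 + \frac{5 + q}{m + q}$)
$R = -1188$ ($R = \left(-2\right) \left(-22\right) \left(-27\right) = 44 \left(-27\right) = -1188$)
$\left(22791 + M{\left(C{\left(6 \right)},-77 \right)}\right) + R = \left(22791 + \frac{5 + 7 \left(-77\right) + 8 \cdot \frac{2}{7}}{-77 + \frac{2}{7}}\right) - 1188 = \left(22791 + \frac{5 - 539 + \frac{16}{7}}{- \frac{537}{7}}\right) - 1188 = \left(22791 - - \frac{3722}{537}\right) - 1188 = \left(22791 + \frac{3722}{537}\right) - 1188 = \frac{12242489}{537} - 1188 = \frac{11604533}{537}$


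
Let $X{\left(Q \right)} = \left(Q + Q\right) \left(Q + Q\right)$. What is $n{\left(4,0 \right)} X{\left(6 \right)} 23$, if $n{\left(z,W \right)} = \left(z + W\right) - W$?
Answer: $13248$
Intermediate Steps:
$n{\left(z,W \right)} = z$ ($n{\left(z,W \right)} = \left(W + z\right) - W = z$)
$X{\left(Q \right)} = 4 Q^{2}$ ($X{\left(Q \right)} = 2 Q 2 Q = 4 Q^{2}$)
$n{\left(4,0 \right)} X{\left(6 \right)} 23 = 4 \cdot 4 \cdot 6^{2} \cdot 23 = 4 \cdot 4 \cdot 36 \cdot 23 = 4 \cdot 144 \cdot 23 = 576 \cdot 23 = 13248$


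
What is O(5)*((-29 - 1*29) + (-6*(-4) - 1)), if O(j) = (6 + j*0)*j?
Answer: -1050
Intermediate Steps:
O(j) = 6*j (O(j) = (6 + 0)*j = 6*j)
O(5)*((-29 - 1*29) + (-6*(-4) - 1)) = (6*5)*((-29 - 1*29) + (-6*(-4) - 1)) = 30*((-29 - 29) + (24 - 1)) = 30*(-58 + 23) = 30*(-35) = -1050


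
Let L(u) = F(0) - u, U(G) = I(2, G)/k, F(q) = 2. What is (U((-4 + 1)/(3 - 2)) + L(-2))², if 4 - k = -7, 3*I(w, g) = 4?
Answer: 18496/1089 ≈ 16.984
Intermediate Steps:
I(w, g) = 4/3 (I(w, g) = (⅓)*4 = 4/3)
k = 11 (k = 4 - 1*(-7) = 4 + 7 = 11)
U(G) = 4/33 (U(G) = (4/3)/11 = (4/3)*(1/11) = 4/33)
L(u) = 2 - u
(U((-4 + 1)/(3 - 2)) + L(-2))² = (4/33 + (2 - 1*(-2)))² = (4/33 + (2 + 2))² = (4/33 + 4)² = (136/33)² = 18496/1089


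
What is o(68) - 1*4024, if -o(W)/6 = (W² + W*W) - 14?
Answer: -59428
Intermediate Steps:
o(W) = 84 - 12*W² (o(W) = -6*((W² + W*W) - 14) = -6*((W² + W²) - 14) = -6*(2*W² - 14) = -6*(-14 + 2*W²) = 84 - 12*W²)
o(68) - 1*4024 = (84 - 12*68²) - 1*4024 = (84 - 12*4624) - 4024 = (84 - 55488) - 4024 = -55404 - 4024 = -59428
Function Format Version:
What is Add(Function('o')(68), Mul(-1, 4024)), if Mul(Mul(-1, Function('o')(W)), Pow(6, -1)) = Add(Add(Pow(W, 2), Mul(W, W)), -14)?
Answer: -59428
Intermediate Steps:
Function('o')(W) = Add(84, Mul(-12, Pow(W, 2))) (Function('o')(W) = Mul(-6, Add(Add(Pow(W, 2), Mul(W, W)), -14)) = Mul(-6, Add(Add(Pow(W, 2), Pow(W, 2)), -14)) = Mul(-6, Add(Mul(2, Pow(W, 2)), -14)) = Mul(-6, Add(-14, Mul(2, Pow(W, 2)))) = Add(84, Mul(-12, Pow(W, 2))))
Add(Function('o')(68), Mul(-1, 4024)) = Add(Add(84, Mul(-12, Pow(68, 2))), Mul(-1, 4024)) = Add(Add(84, Mul(-12, 4624)), -4024) = Add(Add(84, -55488), -4024) = Add(-55404, -4024) = -59428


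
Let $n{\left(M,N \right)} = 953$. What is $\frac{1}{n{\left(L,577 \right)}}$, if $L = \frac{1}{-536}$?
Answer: $\frac{1}{953} \approx 0.0010493$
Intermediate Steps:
$L = - \frac{1}{536} \approx -0.0018657$
$\frac{1}{n{\left(L,577 \right)}} = \frac{1}{953}$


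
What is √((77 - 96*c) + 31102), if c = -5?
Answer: √31659 ≈ 177.93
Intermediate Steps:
√((77 - 96*c) + 31102) = √((77 - 96*(-5)) + 31102) = √((77 + 480) + 31102) = √(557 + 31102) = √31659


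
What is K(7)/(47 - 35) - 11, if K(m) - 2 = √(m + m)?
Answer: -65/6 + √14/12 ≈ -10.522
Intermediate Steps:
K(m) = 2 + √2*√m (K(m) = 2 + √(m + m) = 2 + √(2*m) = 2 + √2*√m)
K(7)/(47 - 35) - 11 = (2 + √2*√7)/(47 - 35) - 11 = (2 + √14)/12 - 11 = (⅙ + √14/12) - 11 = -65/6 + √14/12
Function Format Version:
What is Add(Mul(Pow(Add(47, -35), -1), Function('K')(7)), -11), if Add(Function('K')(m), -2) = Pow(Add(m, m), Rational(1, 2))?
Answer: Add(Rational(-65, 6), Mul(Rational(1, 12), Pow(14, Rational(1, 2)))) ≈ -10.522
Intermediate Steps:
Function('K')(m) = Add(2, Mul(Pow(2, Rational(1, 2)), Pow(m, Rational(1, 2)))) (Function('K')(m) = Add(2, Pow(Add(m, m), Rational(1, 2))) = Add(2, Pow(Mul(2, m), Rational(1, 2))) = Add(2, Mul(Pow(2, Rational(1, 2)), Pow(m, Rational(1, 2)))))
Add(Mul(Pow(Add(47, -35), -1), Function('K')(7)), -11) = Add(Mul(Pow(Add(47, -35), -1), Add(2, Mul(Pow(2, Rational(1, 2)), Pow(7, Rational(1, 2))))), -11) = Add(Mul(Pow(12, -1), Add(2, Pow(14, Rational(1, 2)))), -11) = Add(Mul(Rational(1, 12), Add(2, Pow(14, Rational(1, 2)))), -11) = Add(Add(Rational(1, 6), Mul(Rational(1, 12), Pow(14, Rational(1, 2)))), -11) = Add(Rational(-65, 6), Mul(Rational(1, 12), Pow(14, Rational(1, 2))))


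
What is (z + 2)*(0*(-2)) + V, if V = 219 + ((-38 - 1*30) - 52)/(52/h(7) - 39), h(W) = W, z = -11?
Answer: 49239/221 ≈ 222.80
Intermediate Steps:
V = 49239/221 (V = 219 + ((-38 - 1*30) - 52)/(52/7 - 39) = 219 + ((-38 - 30) - 52)/(52*(⅐) - 39) = 219 + (-68 - 52)/(52/7 - 39) = 219 - 120/(-221/7) = 219 - 120*(-7/221) = 219 + 840/221 = 49239/221 ≈ 222.80)
(z + 2)*(0*(-2)) + V = (-11 + 2)*(0*(-2)) + 49239/221 = -9*0 + 49239/221 = 0 + 49239/221 = 49239/221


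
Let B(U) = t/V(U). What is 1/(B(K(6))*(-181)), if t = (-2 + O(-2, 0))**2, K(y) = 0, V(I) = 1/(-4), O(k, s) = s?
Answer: 1/2896 ≈ 0.00034530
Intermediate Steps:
V(I) = -1/4
t = 4 (t = (-2 + 0)**2 = (-2)**2 = 4)
B(U) = -16 (B(U) = 4/(-1/4) = 4*(-4) = -16)
1/(B(K(6))*(-181)) = 1/(-16*(-181)) = 1/2896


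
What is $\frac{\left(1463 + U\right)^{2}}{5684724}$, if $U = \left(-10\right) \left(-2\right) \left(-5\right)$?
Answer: $\frac{1857769}{5684724} \approx 0.3268$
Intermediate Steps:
$U = -100$ ($U = 20 \left(-5\right) = -100$)
$\frac{\left(1463 + U\right)^{2}}{5684724} = \frac{\left(1463 - 100\right)^{2}}{5684724} = 1363^{2} \cdot \frac{1}{5684724} = 1857769 \cdot \frac{1}{5684724} = \frac{1857769}{5684724}$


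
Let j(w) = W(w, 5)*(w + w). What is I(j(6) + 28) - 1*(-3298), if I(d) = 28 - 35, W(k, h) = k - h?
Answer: 3291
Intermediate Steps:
j(w) = 2*w*(-5 + w) (j(w) = (w - 1*5)*(w + w) = (w - 5)*(2*w) = (-5 + w)*(2*w) = 2*w*(-5 + w))
I(d) = -7
I(j(6) + 28) - 1*(-3298) = -7 - 1*(-3298) = -7 + 3298 = 3291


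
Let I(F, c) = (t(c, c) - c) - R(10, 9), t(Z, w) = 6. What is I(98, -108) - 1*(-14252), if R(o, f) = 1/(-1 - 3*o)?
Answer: 445347/31 ≈ 14366.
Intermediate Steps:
I(F, c) = 187/31 - c (I(F, c) = (6 - c) - (-1)/(1 + 3*10) = (6 - c) - (-1)/(1 + 30) = (6 - c) - (-1)/31 = (6 - c) - 1*(-1/31) = (6 - c) + 1/31 = 187/31 - c)
I(98, -108) - 1*(-14252) = (187/31 - 1*(-108)) - 1*(-14252) = (187/31 + 108) + 14252 = 3535/31 + 14252 = 445347/31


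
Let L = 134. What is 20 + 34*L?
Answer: 4576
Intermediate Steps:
20 + 34*L = 20 + 34*134 = 20 + 4556 = 4576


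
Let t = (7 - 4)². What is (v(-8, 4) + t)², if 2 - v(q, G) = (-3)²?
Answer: 4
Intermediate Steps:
t = 9 (t = 3² = 9)
v(q, G) = -7 (v(q, G) = 2 - 1*(-3)² = 2 - 1*9 = 2 - 9 = -7)
(v(-8, 4) + t)² = (-7 + 9)² = 2² = 4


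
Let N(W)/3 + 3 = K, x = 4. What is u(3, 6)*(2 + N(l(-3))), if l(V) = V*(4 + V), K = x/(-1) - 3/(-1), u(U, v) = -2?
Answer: 20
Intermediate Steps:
K = -1 (K = 4/(-1) - 3/(-1) = 4*(-1) - 3*(-1) = -4 + 3 = -1)
N(W) = -12 (N(W) = -9 + 3*(-1) = -9 - 3 = -12)
u(3, 6)*(2 + N(l(-3))) = -2*(2 - 12) = -2*(-10) = 20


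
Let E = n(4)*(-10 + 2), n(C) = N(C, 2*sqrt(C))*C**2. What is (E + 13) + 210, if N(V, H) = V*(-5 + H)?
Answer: 735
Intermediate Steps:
n(C) = C**3*(-5 + 2*sqrt(C)) (n(C) = (C*(-5 + 2*sqrt(C)))*C**2 = C**3*(-5 + 2*sqrt(C)))
E = 512 (E = (4**3*(-5 + 2*sqrt(4)))*(-10 + 2) = (64*(-5 + 2*2))*(-8) = (64*(-5 + 4))*(-8) = (64*(-1))*(-8) = -64*(-8) = 512)
(E + 13) + 210 = (512 + 13) + 210 = 525 + 210 = 735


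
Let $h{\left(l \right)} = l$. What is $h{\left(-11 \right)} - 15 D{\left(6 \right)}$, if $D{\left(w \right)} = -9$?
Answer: $124$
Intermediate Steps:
$h{\left(-11 \right)} - 15 D{\left(6 \right)} = -11 - -135 = -11 + 135 = 124$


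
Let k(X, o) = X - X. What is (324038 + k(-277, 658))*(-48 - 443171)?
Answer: -143619798322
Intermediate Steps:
k(X, o) = 0
(324038 + k(-277, 658))*(-48 - 443171) = (324038 + 0)*(-48 - 443171) = 324038*(-443219) = -143619798322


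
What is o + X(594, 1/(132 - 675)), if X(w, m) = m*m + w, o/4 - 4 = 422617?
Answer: 498612657223/294849 ≈ 1.6911e+6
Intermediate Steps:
o = 1690484 (o = 16 + 4*422617 = 16 + 1690468 = 1690484)
X(w, m) = w + m² (X(w, m) = m² + w = w + m²)
o + X(594, 1/(132 - 675)) = 1690484 + (594 + (1/(132 - 675))²) = 1690484 + (594 + (1/(-543))²) = 1690484 + (594 + (-1/543)²) = 1690484 + (594 + 1/294849) = 1690484 + 175140307/294849 = 498612657223/294849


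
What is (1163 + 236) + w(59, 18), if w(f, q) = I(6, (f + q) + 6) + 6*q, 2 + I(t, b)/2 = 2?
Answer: 1507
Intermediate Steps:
I(t, b) = 0 (I(t, b) = -4 + 2*2 = -4 + 4 = 0)
w(f, q) = 6*q (w(f, q) = 0 + 6*q = 6*q)
(1163 + 236) + w(59, 18) = (1163 + 236) + 6*18 = 1399 + 108 = 1507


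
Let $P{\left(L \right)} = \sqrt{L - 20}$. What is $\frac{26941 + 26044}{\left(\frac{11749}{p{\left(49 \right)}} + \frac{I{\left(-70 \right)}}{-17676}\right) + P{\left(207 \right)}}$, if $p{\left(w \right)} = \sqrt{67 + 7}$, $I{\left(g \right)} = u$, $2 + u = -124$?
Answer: $\frac{1925156990}{259 + 36334 \sqrt{187} + 5768759 \sqrt{74}} \approx 38.41$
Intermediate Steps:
$u = -126$ ($u = -2 - 124 = -126$)
$I{\left(g \right)} = -126$
$P{\left(L \right)} = \sqrt{-20 + L}$
$p{\left(w \right)} = \sqrt{74}$
$\frac{26941 + 26044}{\left(\frac{11749}{p{\left(49 \right)}} + \frac{I{\left(-70 \right)}}{-17676}\right) + P{\left(207 \right)}} = \frac{26941 + 26044}{\left(\frac{11749}{\sqrt{74}} - \frac{126}{-17676}\right) + \sqrt{-20 + 207}} = \frac{52985}{\left(11749 \frac{\sqrt{74}}{74} - - \frac{7}{982}\right) + \sqrt{187}} = \frac{52985}{\left(\frac{11749 \sqrt{74}}{74} + \frac{7}{982}\right) + \sqrt{187}} = \frac{52985}{\left(\frac{7}{982} + \frac{11749 \sqrt{74}}{74}\right) + \sqrt{187}} = \frac{52985}{\frac{7}{982} + \sqrt{187} + \frac{11749 \sqrt{74}}{74}}$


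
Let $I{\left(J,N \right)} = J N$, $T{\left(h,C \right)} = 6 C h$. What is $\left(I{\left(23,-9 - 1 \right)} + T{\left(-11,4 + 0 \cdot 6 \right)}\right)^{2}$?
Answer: $244036$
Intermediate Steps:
$T{\left(h,C \right)} = 6 C h$
$\left(I{\left(23,-9 - 1 \right)} + T{\left(-11,4 + 0 \cdot 6 \right)}\right)^{2} = \left(23 \left(-9 - 1\right) + 6 \left(4 + 0 \cdot 6\right) \left(-11\right)\right)^{2} = \left(23 \left(-9 - 1\right) + 6 \left(4 + 0\right) \left(-11\right)\right)^{2} = \left(23 \left(-10\right) + 6 \cdot 4 \left(-11\right)\right)^{2} = \left(-230 - 264\right)^{2} = \left(-494\right)^{2} = 244036$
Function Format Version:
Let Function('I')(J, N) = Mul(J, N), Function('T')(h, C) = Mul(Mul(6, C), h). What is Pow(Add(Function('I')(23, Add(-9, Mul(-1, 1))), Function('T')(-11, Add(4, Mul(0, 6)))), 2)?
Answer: 244036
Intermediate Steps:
Function('T')(h, C) = Mul(6, C, h)
Pow(Add(Function('I')(23, Add(-9, Mul(-1, 1))), Function('T')(-11, Add(4, Mul(0, 6)))), 2) = Pow(Add(Mul(23, Add(-9, Mul(-1, 1))), Mul(6, Add(4, Mul(0, 6)), -11)), 2) = Pow(Add(Mul(23, Add(-9, -1)), Mul(6, Add(4, 0), -11)), 2) = Pow(Add(Mul(23, -10), Mul(6, 4, -11)), 2) = Pow(Add(-230, -264), 2) = Pow(-494, 2) = 244036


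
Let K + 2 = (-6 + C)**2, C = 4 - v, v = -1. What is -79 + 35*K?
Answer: -114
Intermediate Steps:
C = 5 (C = 4 - 1*(-1) = 4 + 1 = 5)
K = -1 (K = -2 + (-6 + 5)**2 = -2 + (-1)**2 = -2 + 1 = -1)
-79 + 35*K = -79 + 35*(-1) = -79 - 35 = -114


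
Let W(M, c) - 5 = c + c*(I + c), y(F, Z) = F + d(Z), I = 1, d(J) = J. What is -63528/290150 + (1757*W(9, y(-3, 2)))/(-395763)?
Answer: -13590603032/57415317225 ≈ -0.23671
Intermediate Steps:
y(F, Z) = F + Z
W(M, c) = 5 + c + c*(1 + c) (W(M, c) = 5 + (c + c*(1 + c)) = 5 + c + c*(1 + c))
-63528/290150 + (1757*W(9, y(-3, 2)))/(-395763) = -63528/290150 + (1757*(5 + (-3 + 2)**2 + 2*(-3 + 2)))/(-395763) = -63528*1/290150 + (1757*(5 + (-1)**2 + 2*(-1)))*(-1/395763) = -31764/145075 + (1757*(5 + 1 - 2))*(-1/395763) = -31764/145075 + (1757*4)*(-1/395763) = -31764/145075 + 7028*(-1/395763) = -31764/145075 - 7028/395763 = -13590603032/57415317225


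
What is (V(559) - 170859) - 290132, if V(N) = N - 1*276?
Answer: -460708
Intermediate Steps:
V(N) = -276 + N (V(N) = N - 276 = -276 + N)
(V(559) - 170859) - 290132 = ((-276 + 559) - 170859) - 290132 = (283 - 170859) - 290132 = -170576 - 290132 = -460708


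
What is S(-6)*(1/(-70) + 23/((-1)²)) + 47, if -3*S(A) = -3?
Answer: 4899/70 ≈ 69.986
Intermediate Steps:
S(A) = 1 (S(A) = -⅓*(-3) = 1)
S(-6)*(1/(-70) + 23/((-1)²)) + 47 = 1*(1/(-70) + 23/((-1)²)) + 47 = 1*(1*(-1/70) + 23/1) + 47 = 1*(-1/70 + 23*1) + 47 = 1*(-1/70 + 23) + 47 = 1*(1609/70) + 47 = 1609/70 + 47 = 4899/70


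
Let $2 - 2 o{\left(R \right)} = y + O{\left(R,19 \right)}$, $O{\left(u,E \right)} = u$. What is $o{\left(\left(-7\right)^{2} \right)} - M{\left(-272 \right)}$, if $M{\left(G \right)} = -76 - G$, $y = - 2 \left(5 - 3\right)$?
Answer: $- \frac{435}{2} \approx -217.5$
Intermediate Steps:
$y = -4$ ($y = \left(-2\right) 2 = -4$)
$o{\left(R \right)} = 3 - \frac{R}{2}$ ($o{\left(R \right)} = 1 - \frac{-4 + R}{2} = 1 - \left(-2 + \frac{R}{2}\right) = 3 - \frac{R}{2}$)
$o{\left(\left(-7\right)^{2} \right)} - M{\left(-272 \right)} = \left(3 - \frac{\left(-7\right)^{2}}{2}\right) - \left(-76 - -272\right) = \left(3 - \frac{49}{2}\right) - \left(-76 + 272\right) = \left(3 - \frac{49}{2}\right) - 196 = - \frac{43}{2} - 196 = - \frac{435}{2}$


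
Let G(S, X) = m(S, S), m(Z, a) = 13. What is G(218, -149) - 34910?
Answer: -34897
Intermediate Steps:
G(S, X) = 13
G(218, -149) - 34910 = 13 - 34910 = -34897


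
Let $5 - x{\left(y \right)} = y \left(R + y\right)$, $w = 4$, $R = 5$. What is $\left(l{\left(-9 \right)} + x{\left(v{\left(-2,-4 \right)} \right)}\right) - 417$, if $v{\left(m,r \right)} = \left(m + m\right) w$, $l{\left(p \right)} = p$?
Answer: $-597$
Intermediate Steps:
$v{\left(m,r \right)} = 8 m$ ($v{\left(m,r \right)} = \left(m + m\right) 4 = 2 m 4 = 8 m$)
$x{\left(y \right)} = 5 - y \left(5 + y\right)$
$\left(l{\left(-9 \right)} + x{\left(v{\left(-2,-4 \right)} \right)}\right) - 417 = \left(-9 - \left(-5 + \left(8 \left(-2\right)\right)^{2} + 5 \cdot 8 \left(-2\right)\right)\right) - 417 = \left(-9 - 171\right) - 417 = -180 - 417 = -597$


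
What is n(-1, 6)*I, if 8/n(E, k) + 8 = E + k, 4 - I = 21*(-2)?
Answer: -368/3 ≈ -122.67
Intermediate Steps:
I = 46 (I = 4 - 21*(-2) = 4 - 1*(-42) = 4 + 42 = 46)
n(E, k) = 8/(-8 + E + k) (n(E, k) = 8/(-8 + (E + k)) = 8/(-8 + E + k))
n(-1, 6)*I = (8/(-8 - 1 + 6))*46 = (8/(-3))*46 = (8*(-1/3))*46 = -8/3*46 = -368/3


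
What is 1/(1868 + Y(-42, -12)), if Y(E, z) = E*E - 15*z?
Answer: 1/3812 ≈ 0.00026233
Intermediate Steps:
Y(E, z) = E² - 15*z
1/(1868 + Y(-42, -12)) = 1/(1868 + ((-42)² - 15*(-12))) = 1/(1868 + (1764 + 180)) = 1/(1868 + 1944) = 1/3812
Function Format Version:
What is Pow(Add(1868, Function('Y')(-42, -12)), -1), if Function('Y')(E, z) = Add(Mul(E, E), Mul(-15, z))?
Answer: Rational(1, 3812) ≈ 0.00026233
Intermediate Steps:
Function('Y')(E, z) = Add(Pow(E, 2), Mul(-15, z))
Pow(Add(1868, Function('Y')(-42, -12)), -1) = Pow(Add(1868, Add(Pow(-42, 2), Mul(-15, -12))), -1) = Pow(Add(1868, Add(1764, 180)), -1) = Pow(Add(1868, 1944), -1) = Pow(3812, -1) = Rational(1, 3812)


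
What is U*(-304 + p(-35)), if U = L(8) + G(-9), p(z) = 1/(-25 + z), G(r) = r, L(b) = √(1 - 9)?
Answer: 54723/20 - 18241*I*√2/30 ≈ 2736.1 - 859.89*I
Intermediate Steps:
L(b) = 2*I*√2 (L(b) = √(-8) = 2*I*√2)
U = -9 + 2*I*√2 (U = 2*I*√2 - 9 = -9 + 2*I*√2 ≈ -9.0 + 2.8284*I)
U*(-304 + p(-35)) = (-9 + 2*I*√2)*(-304 + 1/(-25 - 35)) = (-9 + 2*I*√2)*(-304 + 1/(-60)) = (-9 + 2*I*√2)*(-304 - 1/60) = (-9 + 2*I*√2)*(-18241/60) = 54723/20 - 18241*I*√2/30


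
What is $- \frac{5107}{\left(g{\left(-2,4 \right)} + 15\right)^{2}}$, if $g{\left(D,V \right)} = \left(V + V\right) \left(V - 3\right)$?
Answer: $- \frac{5107}{529} \approx -9.6541$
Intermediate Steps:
$g{\left(D,V \right)} = 2 V \left(-3 + V\right)$
$- \frac{5107}{\left(g{\left(-2,4 \right)} + 15\right)^{2}} = - \frac{5107}{\left(2 \cdot 4 \left(-3 + 4\right) + 15\right)^{2}} = - \frac{5107}{\left(2 \cdot 4 \cdot 1 + 15\right)^{2}} = - \frac{5107}{\left(8 + 15\right)^{2}} = - \frac{5107}{23^{2}} = - \frac{5107}{529}$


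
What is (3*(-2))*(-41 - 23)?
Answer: 384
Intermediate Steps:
(3*(-2))*(-41 - 23) = -6*(-64) = 384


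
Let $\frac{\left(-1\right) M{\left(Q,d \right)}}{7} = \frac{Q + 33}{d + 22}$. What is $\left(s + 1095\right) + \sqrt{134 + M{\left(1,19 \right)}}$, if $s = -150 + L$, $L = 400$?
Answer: $1345 + \frac{6 \sqrt{5986}}{41} \approx 1356.3$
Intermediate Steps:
$s = 250$ ($s = -150 + 400 = 250$)
$M{\left(Q,d \right)} = - \frac{7 \left(33 + Q\right)}{22 + d}$ ($M{\left(Q,d \right)} = - 7 \frac{Q + 33}{d + 22} = - 7 \frac{33 + Q}{22 + d} = - \frac{7 \left(33 + Q\right)}{22 + d}$)
$\left(s + 1095\right) + \sqrt{134 + M{\left(1,19 \right)}} = \left(250 + 1095\right) + \sqrt{134 + \frac{7 \left(-33 - 1\right)}{22 + 19}} = 1345 + \sqrt{134 + \frac{7 \left(-33 - 1\right)}{41}} = 1345 + \sqrt{134 + 7 \cdot \frac{1}{41} \left(-34\right)} = 1345 + \sqrt{134 - \frac{238}{41}} = 1345 + \sqrt{\frac{5256}{41}} = 1345 + \frac{6 \sqrt{5986}}{41}$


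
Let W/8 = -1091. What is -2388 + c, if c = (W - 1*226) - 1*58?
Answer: -11400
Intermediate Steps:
W = -8728 (W = 8*(-1091) = -8728)
c = -9012 (c = (-8728 - 1*226) - 1*58 = (-8728 - 226) - 58 = -8954 - 58 = -9012)
-2388 + c = -2388 - 9012 = -11400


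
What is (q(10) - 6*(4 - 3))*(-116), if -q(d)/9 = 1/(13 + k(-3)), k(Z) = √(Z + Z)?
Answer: 135372/175 - 1044*I*√6/175 ≈ 773.55 - 14.613*I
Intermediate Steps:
k(Z) = √2*√Z (k(Z) = √(2*Z) = √2*√Z)
q(d) = -9/(13 + I*√6) (q(d) = -9/(13 + √2*√(-3)) = -9/(13 + √2*(I*√3)) = -9/(13 + I*√6))
(q(10) - 6*(4 - 3))*(-116) = ((-117/175 + 9*I*√6/175) - 6*(4 - 3))*(-116) = ((-117/175 + 9*I*√6/175) - 6*1)*(-116) = ((-117/175 + 9*I*√6/175) - 6)*(-116) = (-1167/175 + 9*I*√6/175)*(-116) = 135372/175 - 1044*I*√6/175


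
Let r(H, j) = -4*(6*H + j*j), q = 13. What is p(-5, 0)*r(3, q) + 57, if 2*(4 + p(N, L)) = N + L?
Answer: 4919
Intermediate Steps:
r(H, j) = -24*H - 4*j² (r(H, j) = -4*(6*H + j²) = -4*(j² + 6*H) = -24*H - 4*j²)
p(N, L) = -4 + L/2 + N/2 (p(N, L) = -4 + (N + L)/2 = -4 + (L + N)/2 = -4 + (L/2 + N/2) = -4 + L/2 + N/2)
p(-5, 0)*r(3, q) + 57 = (-4 + (½)*0 + (½)*(-5))*(-24*3 - 4*13²) + 57 = (-4 + 0 - 5/2)*(-72 - 4*169) + 57 = -13*(-72 - 676)/2 + 57 = -13/2*(-748) + 57 = 4862 + 57 = 4919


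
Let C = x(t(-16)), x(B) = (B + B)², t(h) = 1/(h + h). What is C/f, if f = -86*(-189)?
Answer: 1/4161024 ≈ 2.4033e-7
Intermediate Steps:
t(h) = 1/(2*h)
x(B) = 4*B² (x(B) = (2*B)² = 4*B²)
f = 16254
C = 1/256 (C = 4*((½)/(-16))² = 4*((½)*(-1/16))² = 4*(-1/32)² = 4*(1/1024) = 1/256 ≈ 0.0039063)
C/f = (1/256)/16254 = (1/256)*(1/16254) = 1/4161024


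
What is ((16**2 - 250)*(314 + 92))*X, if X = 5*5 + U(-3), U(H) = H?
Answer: 53592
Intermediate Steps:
X = 22 (X = 5*5 - 3 = 25 - 3 = 22)
((16**2 - 250)*(314 + 92))*X = ((16**2 - 250)*(314 + 92))*22 = ((256 - 250)*406)*22 = (6*406)*22 = 2436*22 = 53592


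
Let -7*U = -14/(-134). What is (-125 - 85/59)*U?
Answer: 7460/3953 ≈ 1.8872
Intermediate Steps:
U = -1/67 (U = -(-2)/(-134) = -(-2)*(-1)/134 = -1/7*7/67 = -1/67 ≈ -0.014925)
(-125 - 85/59)*U = (-125 - 85/59)*(-1/67) = -7460/59*(-1/67) = 7460/3953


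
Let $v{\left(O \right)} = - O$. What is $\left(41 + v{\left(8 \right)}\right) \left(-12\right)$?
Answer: $-396$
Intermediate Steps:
$\left(41 + v{\left(8 \right)}\right) \left(-12\right) = \left(41 - 8\right) \left(-12\right) = 33 \left(-12\right) = -396$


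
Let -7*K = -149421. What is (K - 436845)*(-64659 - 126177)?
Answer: 555045360984/7 ≈ 7.9292e+10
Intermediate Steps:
K = 149421/7 (K = -⅐*(-149421) = 149421/7 ≈ 21346.)
(K - 436845)*(-64659 - 126177) = (149421/7 - 436845)*(-64659 - 126177) = -2908494/7*(-190836) = 555045360984/7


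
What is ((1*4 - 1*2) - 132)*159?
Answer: -20670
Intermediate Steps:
((1*4 - 1*2) - 132)*159 = ((4 - 2) - 132)*159 = (2 - 132)*159 = -130*159 = -20670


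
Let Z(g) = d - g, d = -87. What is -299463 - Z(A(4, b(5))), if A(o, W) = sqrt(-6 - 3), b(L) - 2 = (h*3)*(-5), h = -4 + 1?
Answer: -299376 + 3*I ≈ -2.9938e+5 + 3.0*I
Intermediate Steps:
h = -3
b(L) = 47 (b(L) = 2 - 3*3*(-5) = 2 - 9*(-5) = 2 + 45 = 47)
A(o, W) = 3*I (A(o, W) = sqrt(-9) = 3*I)
Z(g) = -87 - g
-299463 - Z(A(4, b(5))) = -299463 - (-87 - 3*I) = -299463 + (87 + 3*I) = -299376 + 3*I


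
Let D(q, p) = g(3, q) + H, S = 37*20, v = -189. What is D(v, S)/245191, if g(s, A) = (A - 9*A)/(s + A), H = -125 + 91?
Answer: -1306/7600921 ≈ -0.00017182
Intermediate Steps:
H = -34
S = 740
g(s, A) = -8*A/(A + s) (g(s, A) = (-8*A)/(A + s) = -8*A/(A + s))
D(q, p) = -34 - 8*q/(3 + q) (D(q, p) = -8*q/(q + 3) - 34 = -8*q/(3 + q) - 34 = -34 - 8*q/(3 + q))
D(v, S)/245191 = (6*(-17 - 7*(-189))/(3 - 189))/245191 = (6*(-17 + 1323)/(-186))*(1/245191) = (6*(-1/186)*1306)*(1/245191) = -1306/31*1/245191 = -1306/7600921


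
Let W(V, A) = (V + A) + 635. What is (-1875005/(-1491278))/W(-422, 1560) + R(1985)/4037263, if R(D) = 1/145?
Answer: 1097636449176569/1547826901400127690 ≈ 0.00070915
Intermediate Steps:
R(D) = 1/145
W(V, A) = 635 + A + V (W(V, A) = (A + V) + 635 = 635 + A + V)
(-1875005/(-1491278))/W(-422, 1560) + R(1985)/4037263 = (-1875005/(-1491278))/(635 + 1560 - 422) + (1/145)/4037263 = -1875005*(-1/1491278)/1773 + (1/145)*(1/4037263) = (1875005/1491278)*(1/1773) + 1/585403135 = 1875005/2644035894 + 1/585403135 = 1097636449176569/1547826901400127690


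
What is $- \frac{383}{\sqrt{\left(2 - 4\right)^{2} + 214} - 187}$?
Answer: $\frac{71621}{34751} + \frac{383 \sqrt{218}}{34751} \approx 2.2237$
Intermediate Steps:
$- \frac{383}{\sqrt{\left(2 - 4\right)^{2} + 214} - 187} = - \frac{383}{\sqrt{\left(-2\right)^{2} + 214} - 187} = - \frac{383}{\sqrt{4 + 214} - 187} = - \frac{383}{\sqrt{218} - 187} = - \frac{383}{-187 + \sqrt{218}}$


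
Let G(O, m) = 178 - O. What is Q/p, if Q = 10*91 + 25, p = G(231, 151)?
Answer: -935/53 ≈ -17.642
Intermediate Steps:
p = -53 (p = 178 - 1*231 = 178 - 231 = -53)
Q = 935 (Q = 910 + 25 = 935)
Q/p = 935/(-53) = 935*(-1/53) = -935/53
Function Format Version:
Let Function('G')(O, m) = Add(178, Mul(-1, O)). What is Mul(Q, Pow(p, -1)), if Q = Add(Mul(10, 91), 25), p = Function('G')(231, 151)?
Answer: Rational(-935, 53) ≈ -17.642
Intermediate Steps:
p = -53 (p = Add(178, Mul(-1, 231)) = Add(178, -231) = -53)
Q = 935 (Q = Add(910, 25) = 935)
Mul(Q, Pow(p, -1)) = Mul(935, Pow(-53, -1)) = Mul(935, Rational(-1, 53)) = Rational(-935, 53)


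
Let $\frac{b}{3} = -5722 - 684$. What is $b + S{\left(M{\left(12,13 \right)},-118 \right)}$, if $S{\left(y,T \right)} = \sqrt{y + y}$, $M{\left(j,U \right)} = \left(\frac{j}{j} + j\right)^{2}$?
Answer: $-19218 + 13 \sqrt{2} \approx -19200.0$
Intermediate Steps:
$M{\left(j,U \right)} = \left(1 + j\right)^{2}$
$S{\left(y,T \right)} = \sqrt{2} \sqrt{y}$ ($S{\left(y,T \right)} = \sqrt{2 y} = \sqrt{2} \sqrt{y}$)
$b = -19218$ ($b = 3 \left(-5722 - 684\right) = 3 \left(-6406\right) = -19218$)
$b + S{\left(M{\left(12,13 \right)},-118 \right)} = -19218 + \sqrt{2} \sqrt{\left(1 + 12\right)^{2}} = -19218 + \sqrt{2} \sqrt{13^{2}} = -19218 + \sqrt{2} \sqrt{169} = -19218 + \sqrt{2} \cdot 13 = -19218 + 13 \sqrt{2}$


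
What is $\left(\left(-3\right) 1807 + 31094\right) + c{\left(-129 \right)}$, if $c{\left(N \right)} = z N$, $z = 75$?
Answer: $15998$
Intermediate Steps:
$c{\left(N \right)} = 75 N$
$\left(\left(-3\right) 1807 + 31094\right) + c{\left(-129 \right)} = \left(\left(-3\right) 1807 + 31094\right) + 75 \left(-129\right) = \left(-5421 + 31094\right) - 9675 = 25673 - 9675 = 15998$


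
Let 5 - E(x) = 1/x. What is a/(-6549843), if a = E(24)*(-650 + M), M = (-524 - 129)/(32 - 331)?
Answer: 23049943/47001673368 ≈ 0.00049041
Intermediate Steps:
E(x) = 5 - 1/x
M = 653/299 (M = -653/(-299) = -653*(-1/299) = 653/299 ≈ 2.1839)
a = -23049943/7176 (a = (5 - 1/24)*(-650 + 653/299) = (5 - 1*1/24)*(-193697/299) = (5 - 1/24)*(-193697/299) = (119/24)*(-193697/299) = -23049943/7176 ≈ -3212.1)
a/(-6549843) = -23049943/7176/(-6549843) = -23049943/7176*(-1/6549843) = 23049943/47001673368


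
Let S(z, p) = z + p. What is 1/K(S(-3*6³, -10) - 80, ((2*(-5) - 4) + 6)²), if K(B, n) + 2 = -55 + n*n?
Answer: 1/4039 ≈ 0.00024759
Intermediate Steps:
S(z, p) = p + z
K(B, n) = -57 + n² (K(B, n) = -2 + (-55 + n*n) = -2 + (-55 + n²) = -57 + n²)
1/K(S(-3*6³, -10) - 80, ((2*(-5) - 4) + 6)²) = 1/(-57 + (((2*(-5) - 4) + 6)²)²) = 1/(-57 + (((-10 - 4) + 6)²)²) = 1/(-57 + ((-14 + 6)²)²) = 1/(-57 + ((-8)²)²) = 1/(-57 + 64²) = 1/(-57 + 4096) = 1/4039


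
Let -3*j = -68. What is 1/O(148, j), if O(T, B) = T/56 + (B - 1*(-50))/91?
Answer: 546/1879 ≈ 0.29058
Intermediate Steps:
j = 68/3 (j = -⅓*(-68) = 68/3 ≈ 22.667)
O(T, B) = 50/91 + T/56 + B/91 (O(T, B) = T*(1/56) + (B + 50)*(1/91) = T/56 + (50 + B)*(1/91) = T/56 + (50/91 + B/91) = 50/91 + T/56 + B/91)
1/O(148, j) = 1/(50/91 + (1/56)*148 + (1/91)*(68/3)) = 1/(50/91 + 37/14 + 68/273) = 1/(1879/546) = 546/1879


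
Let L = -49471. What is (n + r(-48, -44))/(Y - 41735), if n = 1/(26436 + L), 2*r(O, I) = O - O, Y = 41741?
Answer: -1/138210 ≈ -7.2354e-6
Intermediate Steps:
r(O, I) = 0 (r(O, I) = (O - O)/2 = (½)*0 = 0)
n = -1/23035 (n = 1/(26436 - 49471) = 1/(-23035) = -1/23035 ≈ -4.3412e-5)
(n + r(-48, -44))/(Y - 41735) = (-1/23035 + 0)/(41741 - 41735) = -1/23035/6 = -1/23035*⅙ = -1/138210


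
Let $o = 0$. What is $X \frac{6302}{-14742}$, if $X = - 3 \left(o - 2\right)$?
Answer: $- \frac{6302}{2457} \approx -2.5649$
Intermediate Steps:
$X = 6$ ($X = - 3 \left(0 - 2\right) = \left(-3\right) \left(-2\right) = 6$)
$X \frac{6302}{-14742} = 6 \frac{6302}{-14742} = 6 \cdot 6302 \left(- \frac{1}{14742}\right) = 6 \left(- \frac{3151}{7371}\right) = - \frac{6302}{2457}$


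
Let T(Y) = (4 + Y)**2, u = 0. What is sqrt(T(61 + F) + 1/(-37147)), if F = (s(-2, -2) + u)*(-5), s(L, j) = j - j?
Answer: 17*sqrt(166721262)/3377 ≈ 65.000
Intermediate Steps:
s(L, j) = 0
F = 0 (F = (0 + 0)*(-5) = 0*(-5) = 0)
sqrt(T(61 + F) + 1/(-37147)) = sqrt((4 + (61 + 0))**2 + 1/(-37147)) = sqrt((4 + 61)**2 - 1/37147) = sqrt(65**2 - 1/37147) = sqrt(4225 - 1/37147) = sqrt(156946074/37147) = 17*sqrt(166721262)/3377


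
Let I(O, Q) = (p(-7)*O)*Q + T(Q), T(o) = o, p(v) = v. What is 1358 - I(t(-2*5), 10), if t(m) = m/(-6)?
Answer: 4394/3 ≈ 1464.7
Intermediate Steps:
t(m) = -m/6 (t(m) = m*(-⅙) = -m/6)
I(O, Q) = Q - 7*O*Q (I(O, Q) = (-7*O)*Q + Q = -7*O*Q + Q = Q - 7*O*Q)
1358 - I(t(-2*5), 10) = 1358 - 10*(1 - (-7)*(-2*5)/6) = 1358 - 10*(1 - (-7)*(-10)/6) = 1358 - 10*(1 - 7*5/3) = 1358 - 10*(1 - 35/3) = 1358 - 10*(-32)/3 = 1358 - 1*(-320/3) = 1358 + 320/3 = 4394/3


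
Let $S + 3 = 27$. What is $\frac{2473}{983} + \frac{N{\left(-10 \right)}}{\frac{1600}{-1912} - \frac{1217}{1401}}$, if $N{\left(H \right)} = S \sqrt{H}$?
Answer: $\frac{2473}{983} - \frac{8036136 i \sqrt{10}}{571063} \approx 2.5158 - 44.5 i$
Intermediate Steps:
$S = 24$ ($S = -3 + 27 = 24$)
$N{\left(H \right)} = 24 \sqrt{H}$
$\frac{2473}{983} + \frac{N{\left(-10 \right)}}{\frac{1600}{-1912} - \frac{1217}{1401}} = \frac{2473}{983} + \frac{24 \sqrt{-10}}{\frac{1600}{-1912} - \frac{1217}{1401}} = 2473 \cdot \frac{1}{983} + \frac{24 i \sqrt{10}}{1600 \left(- \frac{1}{1912}\right) - \frac{1217}{1401}} = \frac{2473}{983} + \frac{24 i \sqrt{10}}{- \frac{200}{239} - \frac{1217}{1401}} = \frac{2473}{983} + \frac{24 i \sqrt{10}}{- \frac{571063}{334839}} = \frac{2473}{983} + 24 i \sqrt{10} \left(- \frac{334839}{571063}\right) = \frac{2473}{983} - \frac{8036136 i \sqrt{10}}{571063}$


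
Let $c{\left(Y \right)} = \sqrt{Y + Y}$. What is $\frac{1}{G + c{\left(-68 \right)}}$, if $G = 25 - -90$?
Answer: $\frac{115}{13361} - \frac{2 i \sqrt{34}}{13361} \approx 0.0086071 - 0.00087283 i$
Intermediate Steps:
$c{\left(Y \right)} = \sqrt{2} \sqrt{Y}$ ($c{\left(Y \right)} = \sqrt{2 Y} = \sqrt{2} \sqrt{Y}$)
$G = 115$ ($G = 25 + 90 = 115$)
$\frac{1}{G + c{\left(-68 \right)}} = \frac{1}{115 + \sqrt{2} \sqrt{-68}} = \frac{1}{115 + \sqrt{2} \cdot 2 i \sqrt{17}} = \frac{1}{115 + 2 i \sqrt{34}}$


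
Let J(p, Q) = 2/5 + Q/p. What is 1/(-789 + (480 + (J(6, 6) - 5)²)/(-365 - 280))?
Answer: -5375/4244983 ≈ -0.0012662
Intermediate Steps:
J(p, Q) = ⅖ + Q/p (J(p, Q) = 2*(⅕) + Q/p = ⅖ + Q/p)
1/(-789 + (480 + (J(6, 6) - 5)²)/(-365 - 280)) = 1/(-789 + (480 + ((⅖ + 6/6) - 5)²)/(-365 - 280)) = 1/(-789 + (480 + ((⅖ + 6*(⅙)) - 5)²)/(-645)) = 1/(-789 + (480 + ((⅖ + 1) - 5)²)*(-1/645)) = 1/(-789 + (480 + (7/5 - 5)²)*(-1/645)) = 1/(-789 + (480 + (-18/5)²)*(-1/645)) = 1/(-789 + (480 + 324/25)*(-1/645)) = 1/(-789 + (12324/25)*(-1/645)) = 1/(-789 - 4108/5375) = 1/(-4244983/5375) = -5375/4244983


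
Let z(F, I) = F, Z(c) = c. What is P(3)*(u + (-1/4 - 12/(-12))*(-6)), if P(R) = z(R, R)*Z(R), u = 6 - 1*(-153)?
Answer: 2781/2 ≈ 1390.5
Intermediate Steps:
u = 159 (u = 6 + 153 = 159)
P(R) = R² (P(R) = R*R = R²)
P(3)*(u + (-1/4 - 12/(-12))*(-6)) = 3²*(159 + (-1/4 - 12/(-12))*(-6)) = 9*(159 + (-1*¼ - 12*(-1/12))*(-6)) = 9*(159 + (-¼ + 1)*(-6)) = 9*(159 + (¾)*(-6)) = 9*(159 - 9/2) = 9*(309/2) = 2781/2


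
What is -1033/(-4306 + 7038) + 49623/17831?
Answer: 117150613/48714292 ≈ 2.4049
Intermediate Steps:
-1033/(-4306 + 7038) + 49623/17831 = -1033/2732 + 49623*(1/17831) = -1033*1/2732 + 49623/17831 = -1033/2732 + 49623/17831 = 117150613/48714292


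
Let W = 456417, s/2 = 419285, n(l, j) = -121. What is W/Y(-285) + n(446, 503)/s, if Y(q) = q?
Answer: -5103168509/3186566 ≈ -1601.5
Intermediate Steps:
s = 838570 (s = 2*419285 = 838570)
W/Y(-285) + n(446, 503)/s = 456417/(-285) - 121/838570 = 456417*(-1/285) - 121*1/838570 = -152139/95 - 121/838570 = -5103168509/3186566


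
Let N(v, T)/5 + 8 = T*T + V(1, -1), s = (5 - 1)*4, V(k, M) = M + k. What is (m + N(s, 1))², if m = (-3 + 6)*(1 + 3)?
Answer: 529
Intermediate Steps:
s = 16 (s = 4*4 = 16)
N(v, T) = -40 + 5*T² (N(v, T) = -40 + 5*(T*T + (-1 + 1)) = -40 + 5*(T² + 0) = -40 + 5*T²)
m = 12 (m = 3*4 = 12)
(m + N(s, 1))² = (12 + (-40 + 5*1²))² = (12 + (-40 + 5*1))² = (12 + (-40 + 5))² = (12 - 35)² = (-23)² = 529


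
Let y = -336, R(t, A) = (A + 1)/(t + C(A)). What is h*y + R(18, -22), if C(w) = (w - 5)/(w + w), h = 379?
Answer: -4966460/39 ≈ -1.2735e+5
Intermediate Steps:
C(w) = (-5 + w)/(2*w) (C(w) = (-5 + w)/((2*w)) = (-5 + w)*(1/(2*w)) = (-5 + w)/(2*w))
R(t, A) = (1 + A)/(t + (-5 + A)/(2*A)) (R(t, A) = (A + 1)/(t + (-5 + A)/(2*A)) = (1 + A)/(t + (-5 + A)/(2*A)))
h*y + R(18, -22) = 379*(-336) + 2*(-22)*(1 - 22)/(-5 - 22 + 2*(-22)*18) = -127344 + 2*(-22)*(-21)/(-5 - 22 - 792) = -127344 + 2*(-22)*(-21)/(-819) = -127344 + 2*(-22)*(-1/819)*(-21) = -127344 - 44/39 = -4966460/39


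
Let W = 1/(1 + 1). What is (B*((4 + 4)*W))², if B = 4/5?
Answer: 256/25 ≈ 10.240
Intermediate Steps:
B = ⅘ (B = 4*(⅕) = ⅘ ≈ 0.80000)
W = ½ (W = 1/2 = ½ ≈ 0.50000)
(B*((4 + 4)*W))² = (4*((4 + 4)*(½))/5)² = (4*(8*(½))/5)² = ((⅘)*4)² = (16/5)² = 256/25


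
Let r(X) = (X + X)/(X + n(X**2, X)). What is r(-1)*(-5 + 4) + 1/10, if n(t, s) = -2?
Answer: -17/30 ≈ -0.56667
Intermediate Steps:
r(X) = 2*X/(-2 + X) (r(X) = (X + X)/(X - 2) = (2*X)/(-2 + X) = 2*X/(-2 + X))
r(-1)*(-5 + 4) + 1/10 = (2*(-1)/(-2 - 1))*(-5 + 4) + 1/10 = (2*(-1)/(-3))*(-1) + 1/10 = (2*(-1)*(-1/3))*(-1) + 1/10 = (2/3)*(-1) + 1/10 = -2/3 + 1/10 = -17/30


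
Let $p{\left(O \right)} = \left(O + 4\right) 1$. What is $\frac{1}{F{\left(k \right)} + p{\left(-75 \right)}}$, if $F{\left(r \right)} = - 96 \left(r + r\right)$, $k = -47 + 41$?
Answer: $\frac{1}{1081} \approx 0.00092507$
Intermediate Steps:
$k = -6$
$F{\left(r \right)} = - 192 r$ ($F{\left(r \right)} = - 96 \cdot 2 r = - 192 r$)
$p{\left(O \right)} = 4 + O$ ($p{\left(O \right)} = \left(4 + O\right) 1 = 4 + O$)
$\frac{1}{F{\left(k \right)} + p{\left(-75 \right)}} = \frac{1}{\left(-192\right) \left(-6\right) + \left(4 - 75\right)} = \frac{1}{1152 - 71} = \frac{1}{1081}$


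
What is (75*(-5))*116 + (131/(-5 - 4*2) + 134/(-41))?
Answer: -23192613/533 ≈ -43513.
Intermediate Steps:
(75*(-5))*116 + (131/(-5 - 4*2) + 134/(-41)) = -375*116 + (131/(-5 - 8) + 134*(-1/41)) = -43500 + (131/(-13) - 134/41) = -43500 + (131*(-1/13) - 134/41) = -43500 + (-131/13 - 134/41) = -43500 - 7113/533 = -23192613/533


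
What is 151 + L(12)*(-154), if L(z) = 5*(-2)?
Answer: 1691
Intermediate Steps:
L(z) = -10
151 + L(12)*(-154) = 151 - 10*(-154) = 151 + 1540 = 1691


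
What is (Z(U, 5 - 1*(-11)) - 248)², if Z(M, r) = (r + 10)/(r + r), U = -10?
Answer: 15642025/256 ≈ 61102.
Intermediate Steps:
Z(M, r) = (10 + r)/(2*r) (Z(M, r) = (10 + r)/((2*r)) = (10 + r)*(1/(2*r)) = (10 + r)/(2*r))
(Z(U, 5 - 1*(-11)) - 248)² = ((10 + (5 - 1*(-11)))/(2*(5 - 1*(-11))) - 248)² = ((10 + (5 + 11))/(2*(5 + 11)) - 248)² = ((½)*(10 + 16)/16 - 248)² = ((½)*(1/16)*26 - 248)² = (13/16 - 248)² = (-3955/16)² = 15642025/256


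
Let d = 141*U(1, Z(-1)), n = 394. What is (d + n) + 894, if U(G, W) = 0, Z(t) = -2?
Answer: 1288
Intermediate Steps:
d = 0 (d = 141*0 = 0)
(d + n) + 894 = (0 + 394) + 894 = 394 + 894 = 1288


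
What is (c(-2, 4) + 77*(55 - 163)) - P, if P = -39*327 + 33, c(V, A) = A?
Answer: 4408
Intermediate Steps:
P = -12720 (P = -12753 + 33 = -12720)
(c(-2, 4) + 77*(55 - 163)) - P = (4 + 77*(55 - 163)) - 1*(-12720) = (4 + 77*(-108)) + 12720 = (4 - 8316) + 12720 = -8312 + 12720 = 4408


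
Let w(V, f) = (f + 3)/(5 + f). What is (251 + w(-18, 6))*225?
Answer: 623250/11 ≈ 56659.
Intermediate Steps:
w(V, f) = (3 + f)/(5 + f)
(251 + w(-18, 6))*225 = (251 + (3 + 6)/(5 + 6))*225 = (251 + 9/11)*225 = (2770/11)*225 = 623250/11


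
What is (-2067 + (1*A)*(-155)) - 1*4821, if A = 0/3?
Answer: -6888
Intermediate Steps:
A = 0 (A = 0*(⅓) = 0)
(-2067 + (1*A)*(-155)) - 1*4821 = (-2067 + (1*0)*(-155)) - 1*4821 = (-2067 + 0*(-155)) - 4821 = (-2067 + 0) - 4821 = -2067 - 4821 = -6888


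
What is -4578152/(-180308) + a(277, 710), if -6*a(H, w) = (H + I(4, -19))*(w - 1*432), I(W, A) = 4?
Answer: -1757228929/135231 ≈ -12994.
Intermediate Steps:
a(H, w) = -(-432 + w)*(4 + H)/6 (a(H, w) = -(H + 4)*(w - 1*432)/6 = -(4 + H)*(w - 432)/6 = -(4 + H)*(-432 + w)/6 = -(-432 + w)*(4 + H)/6)
-4578152/(-180308) + a(277, 710) = -4578152/(-180308) + (288 + 72*277 - ⅔*710 - ⅙*277*710) = -4578152*(-1/180308) + (288 + 19944 - 1420/3 - 98335/3) = 1144538/45077 - 39059/3 = -1757228929/135231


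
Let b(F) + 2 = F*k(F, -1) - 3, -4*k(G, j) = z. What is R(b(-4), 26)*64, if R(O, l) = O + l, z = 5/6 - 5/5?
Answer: 4000/3 ≈ 1333.3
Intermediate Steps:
z = -1/6 (z = 5*(1/6) - 5*1/5 = 5/6 - 1 = -1/6 ≈ -0.16667)
k(G, j) = 1/24 (k(G, j) = -1/4*(-1/6) = 1/24)
b(F) = -5 + F/24 (b(F) = -2 + (F*(1/24) - 3) = -2 + (F/24 - 3) = -2 + (-3 + F/24) = -5 + F/24)
R(b(-4), 26)*64 = ((-5 + (1/24)*(-4)) + 26)*64 = ((-5 - 1/6) + 26)*64 = (-31/6 + 26)*64 = (125/6)*64 = 4000/3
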